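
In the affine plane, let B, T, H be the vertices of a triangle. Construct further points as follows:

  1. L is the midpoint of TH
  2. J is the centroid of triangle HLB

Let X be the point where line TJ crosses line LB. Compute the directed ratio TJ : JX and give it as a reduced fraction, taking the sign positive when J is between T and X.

TJ:JX = -4

Set B = (0, 0), T = (1, 0), H = (0, 1); any affine frame gives the same invariant.
1. L is the midpoint of TH ⇒ L = (1/2, 1/2)
2. J is the centroid of triangle HLB ⇒ J = (1/6, 1/2)
line TJ meets LB at X = (3/8, 3/8)
J = T + t·(X−T) with t = 4/3, so TJ:JX = 4/3:-1/3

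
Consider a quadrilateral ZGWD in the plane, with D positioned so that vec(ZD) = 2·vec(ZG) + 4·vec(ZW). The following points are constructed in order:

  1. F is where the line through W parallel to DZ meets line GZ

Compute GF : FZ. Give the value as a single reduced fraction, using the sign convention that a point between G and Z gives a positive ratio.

Work in coordinates with Z = (0, 0), G = (1, 0), W = (0, 1), D = (2, 4).
1. F is where the line through W parallel to DZ meets line GZ ⇒ F = (-1/2, 0)
F = G + t·(Z−G) with t = 3/2, so GF:FZ = t:(1−t) = 3/2:-1/2

GF:FZ = -3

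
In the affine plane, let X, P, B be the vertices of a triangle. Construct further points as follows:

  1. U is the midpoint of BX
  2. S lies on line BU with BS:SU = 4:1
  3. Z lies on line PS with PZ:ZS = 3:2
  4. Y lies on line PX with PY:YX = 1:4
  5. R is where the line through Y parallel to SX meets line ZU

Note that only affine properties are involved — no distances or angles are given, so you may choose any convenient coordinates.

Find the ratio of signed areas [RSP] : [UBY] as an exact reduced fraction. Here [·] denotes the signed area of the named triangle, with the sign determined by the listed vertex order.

Set X = (0, 0), P = (1, 0), B = (0, 1); any affine frame gives the same invariant.
1. U is the midpoint of BX ⇒ U = (0, 1/2)
2. S lies on line BU with BS:SU = 4:1 ⇒ S = (0, 3/5)
3. Z lies on line PS with PZ:ZS = 3:2 ⇒ Z = (2/5, 9/25)
4. Y lies on line PX with PY:YX = 1:4 ⇒ Y = (4/5, 0)
5. R is where the line through Y parallel to SX meets line ZU ⇒ R = (4/5, 11/50)
2·[RSP] = 1/10, 2·[UBY] = -2/5
[RSP]:[UBY] = 1/10:-2/5 = -1/4

[RSP]:[UBY] = -1/4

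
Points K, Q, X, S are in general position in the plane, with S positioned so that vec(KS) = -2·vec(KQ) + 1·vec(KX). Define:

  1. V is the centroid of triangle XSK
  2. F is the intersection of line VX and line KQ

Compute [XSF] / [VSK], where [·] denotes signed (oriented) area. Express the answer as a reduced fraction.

Choose coordinates K = (0, 0), Q = (1, 0), X = (0, 1), S = (-2, 1).
1. V is the centroid of triangle XSK ⇒ V = (-2/3, 2/3)
2. F is the intersection of line VX and line KQ ⇒ F = (-2, 0)
2·[XSF] = 2, 2·[VSK] = 2/3
[XSF]:[VSK] = 2:2/3 = 3

[XSF]:[VSK] = 3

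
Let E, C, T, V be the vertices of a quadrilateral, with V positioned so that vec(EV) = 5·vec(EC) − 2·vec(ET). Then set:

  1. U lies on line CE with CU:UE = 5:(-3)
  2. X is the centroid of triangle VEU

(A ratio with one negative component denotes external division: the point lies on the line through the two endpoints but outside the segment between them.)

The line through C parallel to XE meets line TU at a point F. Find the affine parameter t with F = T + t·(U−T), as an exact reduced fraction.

Set E = (0, 0), C = (1, 0), T = (0, 1), V = (5, -2); any affine frame gives the same invariant.
1. U lies on line CE with CU:UE = 5:(-3) ⇒ U = (-3/2, 0)
2. X is the centroid of triangle VEU ⇒ X = (7/6, -2/3)
through C parallel to XE: direction (-7/6, 2/3); meets TU at F = (-9/26, 10/13)
F = T + t·(U−T) with t = 3/13

t = 3/13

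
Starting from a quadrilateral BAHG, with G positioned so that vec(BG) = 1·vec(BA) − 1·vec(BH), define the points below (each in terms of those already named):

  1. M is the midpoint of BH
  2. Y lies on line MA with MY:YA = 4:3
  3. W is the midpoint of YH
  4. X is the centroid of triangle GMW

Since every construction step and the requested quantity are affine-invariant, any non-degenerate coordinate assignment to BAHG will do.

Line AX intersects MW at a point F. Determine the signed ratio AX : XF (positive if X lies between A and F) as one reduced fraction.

Choose coordinates B = (0, 0), A = (1, 0), H = (0, 1), G = (1, -1).
1. M is the midpoint of BH ⇒ M = (0, 1/2)
2. Y lies on line MA with MY:YA = 4:3 ⇒ Y = (4/7, 3/14)
3. W is the midpoint of YH ⇒ W = (2/7, 17/28)
4. X is the centroid of triangle GMW ⇒ X = (3/7, 1/28)
line AX meets MW at F = (-1, 1/8)
X = A + t·(F−A) with t = 2/7, so AX:XF = 2/7:5/7

AX:XF = 2/5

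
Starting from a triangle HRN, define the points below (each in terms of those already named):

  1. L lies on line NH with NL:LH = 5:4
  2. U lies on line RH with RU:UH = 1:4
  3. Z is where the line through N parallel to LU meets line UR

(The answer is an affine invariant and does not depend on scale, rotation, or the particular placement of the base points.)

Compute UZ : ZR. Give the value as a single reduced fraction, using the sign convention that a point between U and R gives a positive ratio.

UZ:ZR = -5/4

Choose coordinates H = (0, 0), R = (1, 0), N = (0, 1).
1. L lies on line NH with NL:LH = 5:4 ⇒ L = (0, 4/9)
2. U lies on line RH with RU:UH = 1:4 ⇒ U = (4/5, 0)
3. Z is where the line through N parallel to LU meets line UR ⇒ Z = (9/5, 0)
Z = U + t·(R−U) with t = 5, so UZ:ZR = t:(1−t) = 5:-4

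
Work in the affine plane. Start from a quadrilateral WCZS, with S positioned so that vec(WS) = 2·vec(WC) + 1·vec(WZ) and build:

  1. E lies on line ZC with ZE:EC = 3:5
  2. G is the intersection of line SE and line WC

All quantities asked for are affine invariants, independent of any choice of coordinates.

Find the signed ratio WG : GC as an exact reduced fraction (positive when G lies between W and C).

Assign W = (0, 0), C = (1, 0), Z = (0, 1), S = (2, 1) — the answer is frame-independent, so this choice is without loss of generality.
1. E lies on line ZC with ZE:EC = 3:5 ⇒ E = (3/8, 5/8)
2. G is the intersection of line SE and line WC ⇒ G = (-7/3, 0)
G = W + t·(C−W) with t = -7/3, so WG:GC = t:(1−t) = -7/3:10/3

WG:GC = -7/10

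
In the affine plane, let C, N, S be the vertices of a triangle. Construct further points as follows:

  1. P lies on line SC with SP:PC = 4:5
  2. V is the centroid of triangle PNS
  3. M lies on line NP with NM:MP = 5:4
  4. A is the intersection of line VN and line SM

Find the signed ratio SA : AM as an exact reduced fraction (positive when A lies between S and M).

SA:AM = 9/5

Set C = (0, 0), N = (1, 0), S = (0, 1); any affine frame gives the same invariant.
1. P lies on line SC with SP:PC = 4:5 ⇒ P = (0, 5/9)
2. V is the centroid of triangle PNS ⇒ V = (1/3, 14/27)
3. M lies on line NP with NM:MP = 5:4 ⇒ M = (4/9, 25/81)
4. A is the intersection of line VN and line SM ⇒ A = (2/7, 5/9)
A = S + t·(M−S) with t = 9/14, so SA:AM = t:(1−t) = 9/14:5/14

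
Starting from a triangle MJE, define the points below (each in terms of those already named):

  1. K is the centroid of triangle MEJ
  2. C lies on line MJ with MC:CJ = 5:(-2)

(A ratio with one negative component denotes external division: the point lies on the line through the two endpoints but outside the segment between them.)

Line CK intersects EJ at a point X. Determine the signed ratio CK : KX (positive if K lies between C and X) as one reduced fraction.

CK:KX = -3

Set M = (0, 0), J = (1, 0), E = (0, 1); any affine frame gives the same invariant.
1. K is the centroid of triangle MEJ ⇒ K = (1/3, 1/3)
2. C lies on line MJ with MC:CJ = 5:(-2) ⇒ C = (5/3, 0)
line CK meets EJ at X = (7/9, 2/9)
K = C + t·(X−C) with t = 3/2, so CK:KX = 3/2:-1/2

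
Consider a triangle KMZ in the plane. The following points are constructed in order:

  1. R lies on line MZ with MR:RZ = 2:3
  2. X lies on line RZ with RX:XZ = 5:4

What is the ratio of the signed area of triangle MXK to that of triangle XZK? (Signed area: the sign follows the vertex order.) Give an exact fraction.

[MXK]:[XZK] = 11/4

Assign K = (0, 0), M = (1, 0), Z = (0, 1) — the answer is frame-independent, so this choice is without loss of generality.
1. R lies on line MZ with MR:RZ = 2:3 ⇒ R = (3/5, 2/5)
2. X lies on line RZ with RX:XZ = 5:4 ⇒ X = (4/15, 11/15)
2·[MXK] = 11/15, 2·[XZK] = 4/15
[MXK]:[XZK] = 11/15:4/15 = 11/4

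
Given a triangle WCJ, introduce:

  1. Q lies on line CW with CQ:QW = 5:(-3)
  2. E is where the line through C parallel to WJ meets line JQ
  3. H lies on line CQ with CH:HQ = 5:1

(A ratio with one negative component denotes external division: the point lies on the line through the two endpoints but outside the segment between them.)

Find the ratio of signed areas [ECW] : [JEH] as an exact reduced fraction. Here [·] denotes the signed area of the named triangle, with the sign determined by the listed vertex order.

Work in coordinates with W = (0, 0), C = (1, 0), J = (0, 1).
1. Q lies on line CW with CQ:QW = 5:(-3) ⇒ Q = (-3/2, 0)
2. E is where the line through C parallel to WJ meets line JQ ⇒ E = (1, 5/3)
3. H lies on line CQ with CH:HQ = 5:1 ⇒ H = (-13/12, 0)
2·[ECW] = -5/3, 2·[JEH] = -5/18
[ECW]:[JEH] = -5/3:-5/18 = 6

[ECW]:[JEH] = 6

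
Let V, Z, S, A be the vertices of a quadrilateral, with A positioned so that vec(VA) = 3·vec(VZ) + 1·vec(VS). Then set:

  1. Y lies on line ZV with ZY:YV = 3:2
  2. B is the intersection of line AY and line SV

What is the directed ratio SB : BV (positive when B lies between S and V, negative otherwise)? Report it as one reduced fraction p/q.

SB:BV = -15/2

Assign V = (0, 0), Z = (1, 0), S = (0, 1), A = (3, 1) — the answer is frame-independent, so this choice is without loss of generality.
1. Y lies on line ZV with ZY:YV = 3:2 ⇒ Y = (2/5, 0)
2. B is the intersection of line AY and line SV ⇒ B = (0, -2/13)
B = S + t·(V−S) with t = 15/13, so SB:BV = t:(1−t) = 15/13:-2/13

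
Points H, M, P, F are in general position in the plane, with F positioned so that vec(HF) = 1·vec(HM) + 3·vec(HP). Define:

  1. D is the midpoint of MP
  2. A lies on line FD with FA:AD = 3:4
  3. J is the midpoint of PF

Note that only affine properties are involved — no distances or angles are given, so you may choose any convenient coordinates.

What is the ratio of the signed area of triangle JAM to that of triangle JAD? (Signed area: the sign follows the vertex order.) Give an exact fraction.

Work in coordinates with H = (0, 0), M = (1, 0), P = (0, 1), F = (1, 3).
1. D is the midpoint of MP ⇒ D = (1/2, 1/2)
2. A lies on line FD with FA:AD = 3:4 ⇒ A = (11/14, 27/14)
3. J is the midpoint of PF ⇒ J = (1/2, 2)
2·[JAM] = -15/28, 2·[JAD] = -3/7
[JAM]:[JAD] = -15/28:-3/7 = 5/4

[JAM]:[JAD] = 5/4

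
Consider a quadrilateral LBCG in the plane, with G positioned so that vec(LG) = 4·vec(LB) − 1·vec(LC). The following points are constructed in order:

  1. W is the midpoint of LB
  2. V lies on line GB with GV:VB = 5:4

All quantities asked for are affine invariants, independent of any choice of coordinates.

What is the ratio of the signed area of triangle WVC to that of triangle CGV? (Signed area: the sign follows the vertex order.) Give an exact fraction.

[WVC]:[CGV] = -29/20

Assign L = (0, 0), B = (1, 0), C = (0, 1), G = (4, -1) — the answer is frame-independent, so this choice is without loss of generality.
1. W is the midpoint of LB ⇒ W = (1/2, 0)
2. V lies on line GB with GV:VB = 5:4 ⇒ V = (7/3, -4/9)
2·[WVC] = 29/18, 2·[CGV] = -10/9
[WVC]:[CGV] = 29/18:-10/9 = -29/20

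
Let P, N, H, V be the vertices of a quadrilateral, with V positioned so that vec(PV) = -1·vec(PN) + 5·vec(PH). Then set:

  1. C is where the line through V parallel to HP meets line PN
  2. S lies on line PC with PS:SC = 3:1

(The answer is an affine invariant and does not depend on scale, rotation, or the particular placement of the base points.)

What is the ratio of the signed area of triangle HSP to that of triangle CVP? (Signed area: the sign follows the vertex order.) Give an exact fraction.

Choose coordinates P = (0, 0), N = (1, 0), H = (0, 1), V = (-1, 5).
1. C is where the line through V parallel to HP meets line PN ⇒ C = (-1, 0)
2. S lies on line PC with PS:SC = 3:1 ⇒ S = (-3/4, 0)
2·[HSP] = 3/4, 2·[CVP] = -5
[HSP]:[CVP] = 3/4:-5 = -3/20

[HSP]:[CVP] = -3/20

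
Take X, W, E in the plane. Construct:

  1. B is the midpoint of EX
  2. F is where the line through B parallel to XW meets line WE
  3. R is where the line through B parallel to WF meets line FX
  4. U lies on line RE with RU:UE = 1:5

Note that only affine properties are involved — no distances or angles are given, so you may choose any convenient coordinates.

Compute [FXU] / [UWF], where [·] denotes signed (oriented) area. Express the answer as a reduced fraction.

[FXU]:[UWF] = -2/5

Choose coordinates X = (0, 0), W = (1, 0), E = (0, 1).
1. B is the midpoint of EX ⇒ B = (0, 1/2)
2. F is where the line through B parallel to XW meets line WE ⇒ F = (1/2, 1/2)
3. R is where the line through B parallel to WF meets line FX ⇒ R = (1/4, 1/4)
4. U lies on line RE with RU:UE = 1:5 ⇒ U = (5/24, 3/8)
2·[FXU] = -1/12, 2·[UWF] = 5/24
[FXU]:[UWF] = -1/12:5/24 = -2/5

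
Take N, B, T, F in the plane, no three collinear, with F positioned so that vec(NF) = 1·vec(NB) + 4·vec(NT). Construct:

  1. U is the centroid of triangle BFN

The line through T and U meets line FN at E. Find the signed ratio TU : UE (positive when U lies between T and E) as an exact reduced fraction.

Set N = (0, 0), B = (1, 0), T = (0, 1), F = (1, 4); any affine frame gives the same invariant.
1. U is the centroid of triangle BFN ⇒ U = (2/3, 4/3)
line TU meets FN at E = (2/7, 8/7)
U = T + t·(E−T) with t = 7/3, so TU:UE = 7/3:-4/3

TU:UE = -7/4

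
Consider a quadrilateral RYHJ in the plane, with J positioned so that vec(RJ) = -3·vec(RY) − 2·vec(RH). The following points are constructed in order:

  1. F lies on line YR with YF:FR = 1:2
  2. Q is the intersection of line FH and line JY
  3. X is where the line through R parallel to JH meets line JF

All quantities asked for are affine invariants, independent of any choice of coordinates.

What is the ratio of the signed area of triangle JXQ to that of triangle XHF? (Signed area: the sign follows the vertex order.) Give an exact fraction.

[JXQ]:[XHF] = 3/16

Work in coordinates with R = (0, 0), Y = (1, 0), H = (0, 1), J = (-3, -2).
1. F lies on line YR with YF:FR = 1:2 ⇒ F = (2/3, 0)
2. Q is the intersection of line FH and line JY ⇒ Q = (3/4, -1/8)
3. X is where the line through R parallel to JH meets line JF ⇒ X = (-4/5, -4/5)
2·[JXQ] = -3/8, 2·[XHF] = -2
[JXQ]:[XHF] = -3/8:-2 = 3/16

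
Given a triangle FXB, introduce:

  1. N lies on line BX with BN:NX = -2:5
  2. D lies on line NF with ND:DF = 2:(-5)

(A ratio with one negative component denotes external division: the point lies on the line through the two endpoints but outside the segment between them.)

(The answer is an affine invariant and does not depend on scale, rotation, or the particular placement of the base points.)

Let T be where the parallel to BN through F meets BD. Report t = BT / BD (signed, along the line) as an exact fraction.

t = -3/2

Assign F = (0, 0), X = (1, 0), B = (0, 1) — the answer is frame-independent, so this choice is without loss of generality.
1. N lies on line BX with BN:NX = -2:5 ⇒ N = (-2/3, 5/3)
2. D lies on line NF with ND:DF = 2:(-5) ⇒ D = (-10/9, 25/9)
through F parallel to BN: direction (-2/3, 2/3); meets BD at T = (5/3, -5/3)
T = B + t·(D−B) with t = -3/2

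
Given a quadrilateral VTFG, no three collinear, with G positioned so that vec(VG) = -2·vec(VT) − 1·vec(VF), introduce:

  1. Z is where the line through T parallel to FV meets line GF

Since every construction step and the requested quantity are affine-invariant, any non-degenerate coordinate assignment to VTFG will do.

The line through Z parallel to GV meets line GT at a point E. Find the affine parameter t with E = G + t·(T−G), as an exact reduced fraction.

t = -3

Choose coordinates V = (0, 0), T = (1, 0), F = (0, 1), G = (-2, -1).
1. Z is where the line through T parallel to FV meets line GF ⇒ Z = (1, 2)
through Z parallel to GV: direction (2, 1); meets GT at E = (-11, -4)
E = G + t·(T−G) with t = -3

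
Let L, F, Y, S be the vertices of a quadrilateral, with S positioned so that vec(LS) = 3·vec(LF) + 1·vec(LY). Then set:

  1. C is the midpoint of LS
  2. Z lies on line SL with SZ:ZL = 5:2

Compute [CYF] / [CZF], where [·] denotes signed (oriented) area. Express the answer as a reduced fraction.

[CYF]:[CZF] = 14/3

Set L = (0, 0), F = (1, 0), Y = (0, 1), S = (3, 1); any affine frame gives the same invariant.
1. C is the midpoint of LS ⇒ C = (3/2, 1/2)
2. Z lies on line SL with SZ:ZL = 5:2 ⇒ Z = (6/7, 2/7)
2·[CYF] = 1, 2·[CZF] = 3/14
[CYF]:[CZF] = 1:3/14 = 14/3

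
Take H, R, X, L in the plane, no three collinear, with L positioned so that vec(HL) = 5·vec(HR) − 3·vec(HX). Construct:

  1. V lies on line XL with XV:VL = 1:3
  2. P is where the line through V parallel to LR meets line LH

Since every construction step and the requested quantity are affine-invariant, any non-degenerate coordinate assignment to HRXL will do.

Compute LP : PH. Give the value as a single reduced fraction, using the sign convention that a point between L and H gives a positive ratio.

Assign H = (0, 0), R = (1, 0), X = (0, 1), L = (5, -3) — the answer is frame-independent, so this choice is without loss of generality.
1. V lies on line XL with XV:VL = 1:3 ⇒ V = (5/4, 0)
2. P is where the line through V parallel to LR meets line LH ⇒ P = (25/4, -15/4)
P = L + t·(H−L) with t = -1/4, so LP:PH = t:(1−t) = -1/4:5/4

LP:PH = -1/5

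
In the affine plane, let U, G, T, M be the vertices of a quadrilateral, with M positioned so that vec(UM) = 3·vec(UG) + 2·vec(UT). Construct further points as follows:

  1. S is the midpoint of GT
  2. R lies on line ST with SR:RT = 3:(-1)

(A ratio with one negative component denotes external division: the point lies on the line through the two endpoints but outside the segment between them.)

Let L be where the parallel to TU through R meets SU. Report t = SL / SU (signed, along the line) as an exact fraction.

t = 3/2

Choose coordinates U = (0, 0), G = (1, 0), T = (0, 1), M = (3, 2).
1. S is the midpoint of GT ⇒ S = (1/2, 1/2)
2. R lies on line ST with SR:RT = 3:(-1) ⇒ R = (-1/4, 5/4)
through R parallel to TU: direction (0, -1); meets SU at L = (-1/4, -1/4)
L = S + t·(U−S) with t = 3/2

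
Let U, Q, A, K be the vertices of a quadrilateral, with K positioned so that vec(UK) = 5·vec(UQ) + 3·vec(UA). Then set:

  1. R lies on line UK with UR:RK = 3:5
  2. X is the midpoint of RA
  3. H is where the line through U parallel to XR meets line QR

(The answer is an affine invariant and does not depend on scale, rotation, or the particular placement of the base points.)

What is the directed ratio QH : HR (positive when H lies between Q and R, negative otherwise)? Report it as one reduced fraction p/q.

Work in coordinates with U = (0, 0), Q = (1, 0), A = (0, 1), K = (5, 3).
1. R lies on line UK with UR:RK = 3:5 ⇒ R = (15/8, 9/8)
2. X is the midpoint of RA ⇒ X = (15/16, 17/16)
3. H is where the line through U parallel to XR meets line QR ⇒ H = (135/128, 9/128)
H = Q + t·(R−Q) with t = 1/16, so QH:HR = t:(1−t) = 1/16:15/16

QH:HR = 1/15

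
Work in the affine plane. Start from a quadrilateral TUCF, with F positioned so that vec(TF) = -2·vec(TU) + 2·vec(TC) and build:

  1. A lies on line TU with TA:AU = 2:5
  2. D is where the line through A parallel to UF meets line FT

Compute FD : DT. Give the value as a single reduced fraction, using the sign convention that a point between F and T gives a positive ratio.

FD:DT = 5/2

Work in coordinates with T = (0, 0), U = (1, 0), C = (0, 1), F = (-2, 2).
1. A lies on line TU with TA:AU = 2:5 ⇒ A = (2/7, 0)
2. D is where the line through A parallel to UF meets line FT ⇒ D = (-4/7, 4/7)
D = F + t·(T−F) with t = 5/7, so FD:DT = t:(1−t) = 5/7:2/7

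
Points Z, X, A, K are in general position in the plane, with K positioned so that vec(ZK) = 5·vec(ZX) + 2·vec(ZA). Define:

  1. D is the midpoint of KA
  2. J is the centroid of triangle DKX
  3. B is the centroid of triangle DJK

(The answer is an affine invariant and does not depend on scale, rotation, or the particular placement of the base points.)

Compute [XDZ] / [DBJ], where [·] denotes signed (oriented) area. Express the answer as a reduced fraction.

[XDZ]:[DBJ] = -9/2

Assign Z = (0, 0), X = (1, 0), A = (0, 1), K = (5, 2) — the answer is frame-independent, so this choice is without loss of generality.
1. D is the midpoint of KA ⇒ D = (5/2, 3/2)
2. J is the centroid of triangle DKX ⇒ J = (17/6, 7/6)
3. B is the centroid of triangle DJK ⇒ B = (31/9, 14/9)
2·[XDZ] = 3/2, 2·[DBJ] = -1/3
[XDZ]:[DBJ] = 3/2:-1/3 = -9/2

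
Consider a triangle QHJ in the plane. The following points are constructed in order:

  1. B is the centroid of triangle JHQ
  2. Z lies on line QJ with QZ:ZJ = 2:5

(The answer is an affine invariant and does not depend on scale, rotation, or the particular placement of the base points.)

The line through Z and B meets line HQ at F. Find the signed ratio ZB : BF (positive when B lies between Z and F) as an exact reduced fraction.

ZB:BF = -1/7

Assign Q = (0, 0), H = (1, 0), J = (0, 1) — the answer is frame-independent, so this choice is without loss of generality.
1. B is the centroid of triangle JHQ ⇒ B = (1/3, 1/3)
2. Z lies on line QJ with QZ:ZJ = 2:5 ⇒ Z = (0, 2/7)
line ZB meets HQ at F = (-2, 0)
B = Z + t·(F−Z) with t = -1/6, so ZB:BF = -1/6:7/6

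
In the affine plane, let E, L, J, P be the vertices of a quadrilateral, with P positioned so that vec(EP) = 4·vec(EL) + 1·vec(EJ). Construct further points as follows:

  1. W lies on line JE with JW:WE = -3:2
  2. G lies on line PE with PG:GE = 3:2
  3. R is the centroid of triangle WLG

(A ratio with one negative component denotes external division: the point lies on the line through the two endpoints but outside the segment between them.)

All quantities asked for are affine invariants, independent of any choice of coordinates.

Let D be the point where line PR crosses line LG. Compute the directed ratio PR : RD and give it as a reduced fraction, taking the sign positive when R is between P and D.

Set E = (0, 0), L = (1, 0), J = (0, 1), P = (4, 1); any affine frame gives the same invariant.
1. W lies on line JE with JW:WE = -3:2 ⇒ W = (0, -2)
2. G lies on line PE with PG:GE = 3:2 ⇒ G = (8/5, 2/5)
3. R is the centroid of triangle WLG ⇒ R = (13/15, -8/15)
line PR meets LG at D = (-41/25, -44/25)
R = P + t·(D−P) with t = 5/9, so PR:RD = 5/9:4/9

PR:RD = 5/4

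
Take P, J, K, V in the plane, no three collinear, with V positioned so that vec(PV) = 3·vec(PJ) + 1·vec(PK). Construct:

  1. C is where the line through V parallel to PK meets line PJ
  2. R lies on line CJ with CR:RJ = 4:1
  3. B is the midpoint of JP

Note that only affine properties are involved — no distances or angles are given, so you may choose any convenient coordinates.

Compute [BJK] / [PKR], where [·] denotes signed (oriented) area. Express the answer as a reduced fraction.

Set P = (0, 0), J = (1, 0), K = (0, 1), V = (3, 1); any affine frame gives the same invariant.
1. C is where the line through V parallel to PK meets line PJ ⇒ C = (3, 0)
2. R lies on line CJ with CR:RJ = 4:1 ⇒ R = (7/5, 0)
3. B is the midpoint of JP ⇒ B = (1/2, 0)
2·[BJK] = 1/2, 2·[PKR] = -7/5
[BJK]:[PKR] = 1/2:-7/5 = -5/14

[BJK]:[PKR] = -5/14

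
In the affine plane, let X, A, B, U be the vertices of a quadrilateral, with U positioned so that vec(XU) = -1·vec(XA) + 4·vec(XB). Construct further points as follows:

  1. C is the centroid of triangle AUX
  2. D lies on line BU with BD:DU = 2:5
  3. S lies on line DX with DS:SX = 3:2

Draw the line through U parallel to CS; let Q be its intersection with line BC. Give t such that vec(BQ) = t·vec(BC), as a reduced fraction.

t = 49/2

Assign X = (0, 0), A = (1, 0), B = (0, 1), U = (-1, 4) — the answer is frame-independent, so this choice is without loss of generality.
1. C is the centroid of triangle AUX ⇒ C = (0, 4/3)
2. D lies on line BU with BD:DU = 2:5 ⇒ D = (-2/7, 13/7)
3. S lies on line DX with DS:SX = 3:2 ⇒ S = (-4/35, 26/35)
through U parallel to CS: direction (-4/35, -62/105); meets BC at Q = (0, 55/6)
Q = B + t·(C−B) with t = 49/2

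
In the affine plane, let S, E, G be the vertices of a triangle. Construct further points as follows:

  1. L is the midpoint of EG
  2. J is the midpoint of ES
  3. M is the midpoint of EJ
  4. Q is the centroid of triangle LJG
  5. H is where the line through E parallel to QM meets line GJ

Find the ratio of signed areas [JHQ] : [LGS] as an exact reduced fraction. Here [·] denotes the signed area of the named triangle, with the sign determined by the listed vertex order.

Work in coordinates with S = (0, 0), E = (1, 0), G = (0, 1).
1. L is the midpoint of EG ⇒ L = (1/2, 1/2)
2. J is the midpoint of ES ⇒ J = (1/2, 0)
3. M is the midpoint of EJ ⇒ M = (3/4, 0)
4. Q is the centroid of triangle LJG ⇒ Q = (1/3, 1/2)
5. H is where the line through E parallel to QM meets line GJ ⇒ H = (-1/4, 3/2)
2·[JHQ] = -1/8, 2·[LGS] = 1/2
[JHQ]:[LGS] = -1/8:1/2 = -1/4

[JHQ]:[LGS] = -1/4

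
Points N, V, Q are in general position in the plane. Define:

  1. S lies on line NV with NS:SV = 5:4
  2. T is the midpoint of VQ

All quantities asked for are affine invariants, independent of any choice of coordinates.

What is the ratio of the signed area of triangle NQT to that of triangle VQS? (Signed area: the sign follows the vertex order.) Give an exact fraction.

Assign N = (0, 0), V = (1, 0), Q = (0, 1) — the answer is frame-independent, so this choice is without loss of generality.
1. S lies on line NV with NS:SV = 5:4 ⇒ S = (5/9, 0)
2. T is the midpoint of VQ ⇒ T = (1/2, 1/2)
2·[NQT] = -1/2, 2·[VQS] = 4/9
[NQT]:[VQS] = -1/2:4/9 = -9/8

[NQT]:[VQS] = -9/8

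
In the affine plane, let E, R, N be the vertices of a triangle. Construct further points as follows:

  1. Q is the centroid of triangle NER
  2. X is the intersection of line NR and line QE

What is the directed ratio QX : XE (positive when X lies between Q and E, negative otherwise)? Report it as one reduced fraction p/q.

QX:XE = -1/3

Choose coordinates E = (0, 0), R = (1, 0), N = (0, 1).
1. Q is the centroid of triangle NER ⇒ Q = (1/3, 1/3)
2. X is the intersection of line NR and line QE ⇒ X = (1/2, 1/2)
X = Q + t·(E−Q) with t = -1/2, so QX:XE = t:(1−t) = -1/2:3/2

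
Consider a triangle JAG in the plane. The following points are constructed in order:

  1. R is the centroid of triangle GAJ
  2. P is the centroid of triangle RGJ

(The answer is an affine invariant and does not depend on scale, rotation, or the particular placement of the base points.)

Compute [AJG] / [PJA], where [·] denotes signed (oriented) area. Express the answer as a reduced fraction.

Choose coordinates J = (0, 0), A = (1, 0), G = (0, 1).
1. R is the centroid of triangle GAJ ⇒ R = (1/3, 1/3)
2. P is the centroid of triangle RGJ ⇒ P = (1/9, 4/9)
2·[AJG] = -1, 2·[PJA] = 4/9
[AJG]:[PJA] = -1:4/9 = -9/4

[AJG]:[PJA] = -9/4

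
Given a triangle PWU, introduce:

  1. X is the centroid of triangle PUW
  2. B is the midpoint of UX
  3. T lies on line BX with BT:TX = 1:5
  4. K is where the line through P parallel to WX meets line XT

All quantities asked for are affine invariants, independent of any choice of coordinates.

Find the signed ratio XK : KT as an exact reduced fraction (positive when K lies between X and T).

Set P = (0, 0), W = (1, 0), U = (0, 1); any affine frame gives the same invariant.
1. X is the centroid of triangle PUW ⇒ X = (1/3, 1/3)
2. B is the midpoint of UX ⇒ B = (1/6, 2/3)
3. T lies on line BX with BT:TX = 1:5 ⇒ T = (7/36, 11/18)
4. K is where the line through P parallel to WX meets line XT ⇒ K = (2/3, -1/3)
K = X + t·(T−X) with t = -12/5, so XK:KT = t:(1−t) = -12/5:17/5

XK:KT = -12/17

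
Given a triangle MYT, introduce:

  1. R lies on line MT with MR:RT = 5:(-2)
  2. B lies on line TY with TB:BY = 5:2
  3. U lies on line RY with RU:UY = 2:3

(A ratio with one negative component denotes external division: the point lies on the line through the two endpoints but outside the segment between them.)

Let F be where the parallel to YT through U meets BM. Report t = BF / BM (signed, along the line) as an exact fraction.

Assign M = (0, 0), Y = (1, 0), T = (0, 1) — the answer is frame-independent, so this choice is without loss of generality.
1. R lies on line MT with MR:RT = 5:(-2) ⇒ R = (0, 5/3)
2. B lies on line TY with TB:BY = 5:2 ⇒ B = (5/7, 2/7)
3. U lies on line RY with RU:UY = 2:3 ⇒ U = (2/5, 1)
through U parallel to YT: direction (-1, 1); meets BM at F = (1, 2/5)
F = B + t·(M−B) with t = -2/5

t = -2/5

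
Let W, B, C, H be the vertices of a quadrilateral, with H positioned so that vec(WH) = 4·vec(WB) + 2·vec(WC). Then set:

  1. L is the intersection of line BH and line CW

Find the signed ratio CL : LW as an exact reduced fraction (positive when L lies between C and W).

Choose coordinates W = (0, 0), B = (1, 0), C = (0, 1), H = (4, 2).
1. L is the intersection of line BH and line CW ⇒ L = (0, -2/3)
L = C + t·(W−C) with t = 5/3, so CL:LW = t:(1−t) = 5/3:-2/3

CL:LW = -5/2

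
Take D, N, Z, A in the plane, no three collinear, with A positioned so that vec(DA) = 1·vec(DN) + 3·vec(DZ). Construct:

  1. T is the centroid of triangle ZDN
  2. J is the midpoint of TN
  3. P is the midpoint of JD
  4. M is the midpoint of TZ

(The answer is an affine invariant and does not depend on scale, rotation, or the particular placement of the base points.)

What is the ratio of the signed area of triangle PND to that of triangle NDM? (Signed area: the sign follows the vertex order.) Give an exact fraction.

[PND]:[NDM] = 1/8

Work in coordinates with D = (0, 0), N = (1, 0), Z = (0, 1), A = (1, 3).
1. T is the centroid of triangle ZDN ⇒ T = (1/3, 1/3)
2. J is the midpoint of TN ⇒ J = (2/3, 1/6)
3. P is the midpoint of JD ⇒ P = (1/3, 1/12)
4. M is the midpoint of TZ ⇒ M = (1/6, 2/3)
2·[PND] = -1/12, 2·[NDM] = -2/3
[PND]:[NDM] = -1/12:-2/3 = 1/8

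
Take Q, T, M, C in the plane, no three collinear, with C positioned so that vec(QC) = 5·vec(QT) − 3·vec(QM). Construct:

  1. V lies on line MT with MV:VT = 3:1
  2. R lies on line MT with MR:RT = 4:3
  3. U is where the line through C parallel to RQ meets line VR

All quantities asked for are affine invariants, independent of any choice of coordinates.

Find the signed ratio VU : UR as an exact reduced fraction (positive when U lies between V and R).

Choose coordinates Q = (0, 0), T = (1, 0), M = (0, 1), C = (5, -3).
1. V lies on line MT with MV:VT = 3:1 ⇒ V = (3/4, 1/4)
2. R lies on line MT with MR:RT = 4:3 ⇒ R = (4/7, 3/7)
3. U is where the line through C parallel to RQ meets line VR ⇒ U = (31/7, -24/7)
U = V + t·(R−V) with t = -103/5, so VU:UR = t:(1−t) = -103/5:108/5

VU:UR = -103/108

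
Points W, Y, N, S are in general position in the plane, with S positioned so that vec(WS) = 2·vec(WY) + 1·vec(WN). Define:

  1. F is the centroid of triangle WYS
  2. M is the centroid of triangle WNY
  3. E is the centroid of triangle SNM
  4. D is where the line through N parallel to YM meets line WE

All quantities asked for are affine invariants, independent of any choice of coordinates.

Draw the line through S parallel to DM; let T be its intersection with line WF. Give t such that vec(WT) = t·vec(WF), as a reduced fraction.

Work in coordinates with W = (0, 0), Y = (1, 0), N = (0, 1), S = (2, 1).
1. F is the centroid of triangle WYS ⇒ F = (1, 1/3)
2. M is the centroid of triangle WNY ⇒ M = (1/3, 1/3)
3. E is the centroid of triangle SNM ⇒ E = (7/9, 7/9)
4. D is where the line through N parallel to YM meets line WE ⇒ D = (2/3, 2/3)
through S parallel to DM: direction (-1/3, -1/3); meets WF at T = (3/2, 1/2)
T = W + t·(F−W) with t = 3/2

t = 3/2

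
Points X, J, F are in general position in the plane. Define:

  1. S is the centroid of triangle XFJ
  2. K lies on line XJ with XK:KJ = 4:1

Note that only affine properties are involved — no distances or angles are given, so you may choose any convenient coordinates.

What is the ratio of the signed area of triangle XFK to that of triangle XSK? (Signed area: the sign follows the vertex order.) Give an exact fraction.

Choose coordinates X = (0, 0), J = (1, 0), F = (0, 1).
1. S is the centroid of triangle XFJ ⇒ S = (1/3, 1/3)
2. K lies on line XJ with XK:KJ = 4:1 ⇒ K = (4/5, 0)
2·[XFK] = -4/5, 2·[XSK] = -4/15
[XFK]:[XSK] = -4/5:-4/15 = 3

[XFK]:[XSK] = 3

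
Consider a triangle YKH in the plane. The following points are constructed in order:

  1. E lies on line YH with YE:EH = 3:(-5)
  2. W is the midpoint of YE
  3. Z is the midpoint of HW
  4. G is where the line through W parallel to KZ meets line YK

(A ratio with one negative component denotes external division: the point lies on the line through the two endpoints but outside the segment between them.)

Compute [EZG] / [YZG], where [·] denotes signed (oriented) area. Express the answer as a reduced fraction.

[EZG]:[YZG] = 13

Set Y = (0, 0), K = (1, 0), H = (0, 1); any affine frame gives the same invariant.
1. E lies on line YH with YE:EH = 3:(-5) ⇒ E = (0, -3/2)
2. W is the midpoint of YE ⇒ W = (0, -3/4)
3. Z is the midpoint of HW ⇒ Z = (0, 1/8)
4. G is where the line through W parallel to KZ meets line YK ⇒ G = (-6, 0)
2·[EZG] = 39/4, 2·[YZG] = 3/4
[EZG]:[YZG] = 39/4:3/4 = 13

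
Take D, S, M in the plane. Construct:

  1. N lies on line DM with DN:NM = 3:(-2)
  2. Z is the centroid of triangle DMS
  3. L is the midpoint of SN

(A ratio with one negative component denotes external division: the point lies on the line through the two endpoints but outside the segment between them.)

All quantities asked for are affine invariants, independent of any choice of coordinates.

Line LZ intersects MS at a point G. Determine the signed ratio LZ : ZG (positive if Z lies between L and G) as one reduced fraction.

LZ:ZG = -4

Assign D = (0, 0), S = (1, 0), M = (0, 1) — the answer is frame-independent, so this choice is without loss of generality.
1. N lies on line DM with DN:NM = 3:(-2) ⇒ N = (0, 3)
2. Z is the centroid of triangle DMS ⇒ Z = (1/3, 1/3)
3. L is the midpoint of SN ⇒ L = (1/2, 3/2)
line LZ meets MS at G = (3/8, 5/8)
Z = L + t·(G−L) with t = 4/3, so LZ:ZG = 4/3:-1/3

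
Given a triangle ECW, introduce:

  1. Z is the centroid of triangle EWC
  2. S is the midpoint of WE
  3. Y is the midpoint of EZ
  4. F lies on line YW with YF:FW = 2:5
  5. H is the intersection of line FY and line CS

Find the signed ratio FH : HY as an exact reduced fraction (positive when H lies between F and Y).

Work in coordinates with E = (0, 0), C = (1, 0), W = (0, 1).
1. Z is the centroid of triangle EWC ⇒ Z = (1/3, 1/3)
2. S is the midpoint of WE ⇒ S = (0, 1/2)
3. Y is the midpoint of EZ ⇒ Y = (1/6, 1/6)
4. F lies on line YW with YF:FW = 2:5 ⇒ F = (5/42, 17/42)
5. H is the intersection of line FY and line CS ⇒ H = (1/9, 4/9)
H = F + t·(Y−F) with t = -1/6, so FH:HY = t:(1−t) = -1/6:7/6

FH:HY = -1/7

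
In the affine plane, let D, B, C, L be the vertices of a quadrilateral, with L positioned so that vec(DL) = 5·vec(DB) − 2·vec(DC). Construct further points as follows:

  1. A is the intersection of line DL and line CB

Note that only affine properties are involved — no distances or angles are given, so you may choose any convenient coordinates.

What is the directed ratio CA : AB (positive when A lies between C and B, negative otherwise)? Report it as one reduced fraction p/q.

Choose coordinates D = (0, 0), B = (1, 0), C = (0, 1), L = (5, -2).
1. A is the intersection of line DL and line CB ⇒ A = (5/3, -2/3)
A = C + t·(B−C) with t = 5/3, so CA:AB = t:(1−t) = 5/3:-2/3

CA:AB = -5/2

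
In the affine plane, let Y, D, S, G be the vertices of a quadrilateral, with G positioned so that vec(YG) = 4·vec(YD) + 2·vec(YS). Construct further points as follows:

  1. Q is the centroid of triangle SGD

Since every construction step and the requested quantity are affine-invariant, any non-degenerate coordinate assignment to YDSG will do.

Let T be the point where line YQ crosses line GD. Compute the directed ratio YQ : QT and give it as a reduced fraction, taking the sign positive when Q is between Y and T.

Choose coordinates Y = (0, 0), D = (1, 0), S = (0, 1), G = (4, 2).
1. Q is the centroid of triangle SGD ⇒ Q = (5/3, 1)
line YQ meets GD at T = (10, 6)
Q = Y + t·(T−Y) with t = 1/6, so YQ:QT = 1/6:5/6

YQ:QT = 1/5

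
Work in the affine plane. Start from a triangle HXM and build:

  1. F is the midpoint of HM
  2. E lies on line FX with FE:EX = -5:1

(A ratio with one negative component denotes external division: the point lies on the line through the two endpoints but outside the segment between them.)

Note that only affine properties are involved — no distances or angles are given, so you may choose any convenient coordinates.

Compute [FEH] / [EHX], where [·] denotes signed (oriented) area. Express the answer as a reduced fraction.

[FEH]:[EHX] = 5

Choose coordinates H = (0, 0), X = (1, 0), M = (0, 1).
1. F is the midpoint of HM ⇒ F = (0, 1/2)
2. E lies on line FX with FE:EX = -5:1 ⇒ E = (5/4, -1/8)
2·[FEH] = -5/8, 2·[EHX] = -1/8
[FEH]:[EHX] = -5/8:-1/8 = 5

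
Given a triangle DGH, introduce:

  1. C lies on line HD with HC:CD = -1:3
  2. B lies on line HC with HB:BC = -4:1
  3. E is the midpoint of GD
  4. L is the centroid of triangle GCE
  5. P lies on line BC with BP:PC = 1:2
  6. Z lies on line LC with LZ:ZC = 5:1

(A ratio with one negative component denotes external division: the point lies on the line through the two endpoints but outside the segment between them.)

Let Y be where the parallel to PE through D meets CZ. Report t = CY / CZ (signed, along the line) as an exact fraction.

t = -162/11

Assign D = (0, 0), G = (1, 0), H = (0, 1) — the answer is frame-independent, so this choice is without loss of generality.
1. C lies on line HD with HC:CD = -1:3 ⇒ C = (0, 3/2)
2. B lies on line HC with HB:BC = -4:1 ⇒ B = (0, 5/3)
3. E is the midpoint of GD ⇒ E = (1/2, 0)
4. L is the centroid of triangle GCE ⇒ L = (1/2, 1/2)
5. P lies on line BC with BP:PC = 1:2 ⇒ P = (0, 29/18)
6. Z lies on line LC with LZ:ZC = 5:1 ⇒ Z = (1/12, 4/3)
through D parallel to PE: direction (1/2, -29/18); meets CZ at Y = (-27/22, 87/22)
Y = C + t·(Z−C) with t = -162/11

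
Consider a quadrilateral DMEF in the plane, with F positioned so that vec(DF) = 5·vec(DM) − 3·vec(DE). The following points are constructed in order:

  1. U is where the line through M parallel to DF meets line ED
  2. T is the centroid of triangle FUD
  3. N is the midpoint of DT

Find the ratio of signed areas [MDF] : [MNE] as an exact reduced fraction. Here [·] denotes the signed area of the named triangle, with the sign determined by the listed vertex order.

Set D = (0, 0), M = (1, 0), E = (0, 1), F = (5, -3); any affine frame gives the same invariant.
1. U is where the line through M parallel to DF meets line ED ⇒ U = (0, 3/5)
2. T is the centroid of triangle FUD ⇒ T = (5/3, -4/5)
3. N is the midpoint of DT ⇒ N = (5/6, -2/5)
2·[MDF] = 3, 2·[MNE] = -17/30
[MDF]:[MNE] = 3:-17/30 = -90/17

[MDF]:[MNE] = -90/17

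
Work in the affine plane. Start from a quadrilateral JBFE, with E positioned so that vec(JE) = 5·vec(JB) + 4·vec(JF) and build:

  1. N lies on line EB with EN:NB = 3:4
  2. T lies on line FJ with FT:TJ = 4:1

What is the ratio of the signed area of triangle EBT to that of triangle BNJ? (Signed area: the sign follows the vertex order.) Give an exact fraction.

Assign J = (0, 0), B = (1, 0), F = (0, 1), E = (5, 4) — the answer is frame-independent, so this choice is without loss of generality.
1. N lies on line EB with EN:NB = 3:4 ⇒ N = (23/7, 16/7)
2. T lies on line FJ with FT:TJ = 4:1 ⇒ T = (0, 1/5)
2·[EBT] = -24/5, 2·[BNJ] = 16/7
[EBT]:[BNJ] = -24/5:16/7 = -21/10

[EBT]:[BNJ] = -21/10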